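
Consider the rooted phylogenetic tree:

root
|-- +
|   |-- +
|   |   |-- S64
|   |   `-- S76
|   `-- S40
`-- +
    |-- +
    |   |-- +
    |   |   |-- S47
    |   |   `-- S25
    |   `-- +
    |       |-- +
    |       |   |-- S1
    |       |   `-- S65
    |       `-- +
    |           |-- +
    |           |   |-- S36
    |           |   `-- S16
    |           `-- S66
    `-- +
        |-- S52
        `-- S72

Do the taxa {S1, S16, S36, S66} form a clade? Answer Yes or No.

No

The MRCA of the listed taxa subtends ((S1,S65),((S36,S16),S66)).
That clade also contains S65, which is not in the proposed group, so the group is not monophyletic.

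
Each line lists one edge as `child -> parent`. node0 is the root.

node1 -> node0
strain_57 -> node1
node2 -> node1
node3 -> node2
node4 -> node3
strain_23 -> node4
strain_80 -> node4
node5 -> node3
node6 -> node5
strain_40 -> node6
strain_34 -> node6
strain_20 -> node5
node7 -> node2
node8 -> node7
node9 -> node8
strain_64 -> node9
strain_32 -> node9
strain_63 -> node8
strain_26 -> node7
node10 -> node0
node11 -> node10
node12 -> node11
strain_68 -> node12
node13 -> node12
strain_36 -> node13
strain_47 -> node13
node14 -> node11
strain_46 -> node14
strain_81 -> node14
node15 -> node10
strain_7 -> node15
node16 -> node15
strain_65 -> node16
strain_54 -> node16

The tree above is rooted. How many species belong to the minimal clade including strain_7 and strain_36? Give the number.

8

The MRCA of strain_7 and strain_36 is the node subtending (((strain_68,(strain_36,strain_47)),(strain_46,strain_81)),(strain_7,(strain_65,strain_54))).
That clade contains 8 terminal taxa: strain_36, strain_46, strain_47, strain_54, strain_65, strain_68, strain_7, strain_81.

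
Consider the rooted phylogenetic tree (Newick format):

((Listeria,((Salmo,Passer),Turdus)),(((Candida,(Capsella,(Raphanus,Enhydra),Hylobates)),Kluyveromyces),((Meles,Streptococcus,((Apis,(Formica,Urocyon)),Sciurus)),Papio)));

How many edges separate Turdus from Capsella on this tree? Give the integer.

8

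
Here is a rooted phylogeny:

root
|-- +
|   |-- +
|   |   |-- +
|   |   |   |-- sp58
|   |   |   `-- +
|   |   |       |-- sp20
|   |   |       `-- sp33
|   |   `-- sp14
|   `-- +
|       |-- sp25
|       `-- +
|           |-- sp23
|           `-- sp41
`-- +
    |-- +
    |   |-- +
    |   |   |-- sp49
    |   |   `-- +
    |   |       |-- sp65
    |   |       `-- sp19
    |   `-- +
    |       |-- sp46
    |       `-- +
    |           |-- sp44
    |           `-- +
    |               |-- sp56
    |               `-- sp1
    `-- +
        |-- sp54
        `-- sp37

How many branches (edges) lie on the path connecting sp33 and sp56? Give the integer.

The MRCA of sp33 and sp56 is the root of the tree.
From sp33 up to that node: 5 branches. From sp56 up to the same node: 6 branches. Total: 5 + 6 = 11.

11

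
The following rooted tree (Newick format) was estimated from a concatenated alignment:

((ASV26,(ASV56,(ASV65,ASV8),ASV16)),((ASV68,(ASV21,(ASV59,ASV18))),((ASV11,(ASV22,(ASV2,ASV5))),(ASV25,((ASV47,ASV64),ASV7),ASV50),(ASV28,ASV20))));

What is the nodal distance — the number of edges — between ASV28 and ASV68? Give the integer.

The MRCA of ASV28 and ASV68 is the node subtending ((ASV68,(ASV21,(ASV59,ASV18))),((ASV11,(ASV22,(ASV2,ASV5))),(ASV25,((ASV47,ASV64),ASV7),ASV50),(ASV28,ASV20))).
From ASV28 up to that node: 3 branches. From ASV68 up to the same node: 2 branches. Total: 3 + 2 = 5.

5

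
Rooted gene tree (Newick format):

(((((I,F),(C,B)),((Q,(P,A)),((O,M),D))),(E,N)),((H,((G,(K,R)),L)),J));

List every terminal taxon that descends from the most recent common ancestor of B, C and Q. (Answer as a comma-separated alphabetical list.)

A, B, C, D, F, I, M, O, P, Q

Tracing B: it sits inside (C,B).
Tracing C: it sits inside (C,B).
Tracing Q: it sits inside (Q,(P,A)).
The smallest clade enclosing all 3 is (((I,F),(C,B)),((Q,(P,A)),((O,M),D))); the answer is its 10 terminal taxa in alphabetical order.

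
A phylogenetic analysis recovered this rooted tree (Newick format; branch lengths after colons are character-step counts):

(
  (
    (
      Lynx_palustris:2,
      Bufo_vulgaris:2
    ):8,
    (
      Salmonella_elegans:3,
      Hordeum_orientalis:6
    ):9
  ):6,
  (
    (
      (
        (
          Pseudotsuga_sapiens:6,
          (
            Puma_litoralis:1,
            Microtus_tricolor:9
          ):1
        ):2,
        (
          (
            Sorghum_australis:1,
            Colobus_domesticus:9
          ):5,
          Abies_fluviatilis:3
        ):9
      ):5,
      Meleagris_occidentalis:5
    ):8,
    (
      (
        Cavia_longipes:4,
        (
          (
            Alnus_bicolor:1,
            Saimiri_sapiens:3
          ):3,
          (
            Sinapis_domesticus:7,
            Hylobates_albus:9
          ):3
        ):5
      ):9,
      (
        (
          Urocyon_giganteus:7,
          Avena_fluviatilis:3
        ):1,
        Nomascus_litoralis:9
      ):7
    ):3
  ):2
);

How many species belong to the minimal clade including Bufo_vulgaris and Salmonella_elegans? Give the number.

4

The MRCA of Bufo_vulgaris and Salmonella_elegans is the node subtending ((Lynx_palustris,Bufo_vulgaris),(Salmonella_elegans,Hordeum_orientalis)).
That clade contains 4 terminal taxa: Bufo_vulgaris, Hordeum_orientalis, Lynx_palustris, Salmonella_elegans.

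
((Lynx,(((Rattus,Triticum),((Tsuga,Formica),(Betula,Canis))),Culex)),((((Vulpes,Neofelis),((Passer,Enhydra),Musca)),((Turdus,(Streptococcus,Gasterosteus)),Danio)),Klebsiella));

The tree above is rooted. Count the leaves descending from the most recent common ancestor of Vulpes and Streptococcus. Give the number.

9

The MRCA of Vulpes and Streptococcus is the node subtending (((Vulpes,Neofelis),((Passer,Enhydra),Musca)),((Turdus,(Streptococcus,Gasterosteus)),Danio)).
That clade contains 9 terminal taxa: Danio, Enhydra, Gasterosteus, Musca, Neofelis, Passer, Streptococcus, Turdus, Vulpes.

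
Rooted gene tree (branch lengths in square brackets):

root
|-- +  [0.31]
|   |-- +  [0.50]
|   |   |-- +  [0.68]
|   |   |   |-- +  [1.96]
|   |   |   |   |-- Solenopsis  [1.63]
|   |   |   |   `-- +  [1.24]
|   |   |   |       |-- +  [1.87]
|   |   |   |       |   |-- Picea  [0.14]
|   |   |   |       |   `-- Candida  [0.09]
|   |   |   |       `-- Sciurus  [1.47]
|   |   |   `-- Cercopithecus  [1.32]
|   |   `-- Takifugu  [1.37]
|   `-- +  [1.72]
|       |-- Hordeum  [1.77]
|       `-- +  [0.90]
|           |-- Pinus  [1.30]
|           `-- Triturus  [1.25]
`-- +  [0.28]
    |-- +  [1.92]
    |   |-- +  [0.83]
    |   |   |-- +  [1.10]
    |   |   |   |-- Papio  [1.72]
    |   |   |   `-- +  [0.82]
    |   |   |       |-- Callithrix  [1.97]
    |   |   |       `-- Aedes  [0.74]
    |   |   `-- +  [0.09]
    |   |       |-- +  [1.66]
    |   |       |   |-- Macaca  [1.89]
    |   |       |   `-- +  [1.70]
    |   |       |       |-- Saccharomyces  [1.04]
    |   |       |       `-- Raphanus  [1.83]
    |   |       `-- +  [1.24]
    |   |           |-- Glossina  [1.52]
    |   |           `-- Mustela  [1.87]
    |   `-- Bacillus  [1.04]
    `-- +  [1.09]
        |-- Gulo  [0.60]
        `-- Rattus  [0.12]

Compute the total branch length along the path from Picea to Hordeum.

9.88

The path runs Picea → … → MRCA → … → Hordeum; the MRCA is the node subtending ((((Solenopsis,((Picea,Candida),Sciurus)),Cercopithecus),Takifugu),(Hordeum,(Pinus,Triturus))).
Branch lengths along that path: 0.14 + 1.87 + 1.24 + 1.96 + 0.68 + 0.50 + 1.72 + 1.77 = 9.88.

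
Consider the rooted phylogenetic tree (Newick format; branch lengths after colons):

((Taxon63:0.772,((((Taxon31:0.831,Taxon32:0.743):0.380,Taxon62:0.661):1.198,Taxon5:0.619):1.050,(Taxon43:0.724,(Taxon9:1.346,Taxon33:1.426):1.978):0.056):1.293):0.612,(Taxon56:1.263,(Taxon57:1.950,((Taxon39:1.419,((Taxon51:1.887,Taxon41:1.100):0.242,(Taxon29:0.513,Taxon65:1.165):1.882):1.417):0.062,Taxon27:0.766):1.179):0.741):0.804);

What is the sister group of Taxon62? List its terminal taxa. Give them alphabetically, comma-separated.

Taxon62 attaches to the tree at the node subtending ((Taxon31,Taxon32),Taxon62).
The other lineage descending from that same node — the sister group — is (Taxon31,Taxon32); its 2 tips in alphabetical order are the answer.

Taxon31, Taxon32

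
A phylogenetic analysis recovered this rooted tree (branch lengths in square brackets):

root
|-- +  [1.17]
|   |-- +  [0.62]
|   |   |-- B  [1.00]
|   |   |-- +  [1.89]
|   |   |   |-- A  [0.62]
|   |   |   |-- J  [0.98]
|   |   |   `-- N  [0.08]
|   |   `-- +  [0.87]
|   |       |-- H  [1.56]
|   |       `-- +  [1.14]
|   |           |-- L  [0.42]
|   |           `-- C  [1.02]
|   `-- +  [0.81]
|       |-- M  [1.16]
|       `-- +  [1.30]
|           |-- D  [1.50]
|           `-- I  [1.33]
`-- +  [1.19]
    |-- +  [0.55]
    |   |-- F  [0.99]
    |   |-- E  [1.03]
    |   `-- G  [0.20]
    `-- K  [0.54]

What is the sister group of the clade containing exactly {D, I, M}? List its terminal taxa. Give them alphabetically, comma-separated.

The clade containing exactly {D, I, M} attaches to the tree at the node subtending ((B,(A,J,N),(H,(L,C))),(M,(D,I))).
The other lineage descending from that same node — the sister group — is (B,(A,J,N),(H,(L,C))); its 7 tips in alphabetical order are the answer.

A, B, C, H, J, L, N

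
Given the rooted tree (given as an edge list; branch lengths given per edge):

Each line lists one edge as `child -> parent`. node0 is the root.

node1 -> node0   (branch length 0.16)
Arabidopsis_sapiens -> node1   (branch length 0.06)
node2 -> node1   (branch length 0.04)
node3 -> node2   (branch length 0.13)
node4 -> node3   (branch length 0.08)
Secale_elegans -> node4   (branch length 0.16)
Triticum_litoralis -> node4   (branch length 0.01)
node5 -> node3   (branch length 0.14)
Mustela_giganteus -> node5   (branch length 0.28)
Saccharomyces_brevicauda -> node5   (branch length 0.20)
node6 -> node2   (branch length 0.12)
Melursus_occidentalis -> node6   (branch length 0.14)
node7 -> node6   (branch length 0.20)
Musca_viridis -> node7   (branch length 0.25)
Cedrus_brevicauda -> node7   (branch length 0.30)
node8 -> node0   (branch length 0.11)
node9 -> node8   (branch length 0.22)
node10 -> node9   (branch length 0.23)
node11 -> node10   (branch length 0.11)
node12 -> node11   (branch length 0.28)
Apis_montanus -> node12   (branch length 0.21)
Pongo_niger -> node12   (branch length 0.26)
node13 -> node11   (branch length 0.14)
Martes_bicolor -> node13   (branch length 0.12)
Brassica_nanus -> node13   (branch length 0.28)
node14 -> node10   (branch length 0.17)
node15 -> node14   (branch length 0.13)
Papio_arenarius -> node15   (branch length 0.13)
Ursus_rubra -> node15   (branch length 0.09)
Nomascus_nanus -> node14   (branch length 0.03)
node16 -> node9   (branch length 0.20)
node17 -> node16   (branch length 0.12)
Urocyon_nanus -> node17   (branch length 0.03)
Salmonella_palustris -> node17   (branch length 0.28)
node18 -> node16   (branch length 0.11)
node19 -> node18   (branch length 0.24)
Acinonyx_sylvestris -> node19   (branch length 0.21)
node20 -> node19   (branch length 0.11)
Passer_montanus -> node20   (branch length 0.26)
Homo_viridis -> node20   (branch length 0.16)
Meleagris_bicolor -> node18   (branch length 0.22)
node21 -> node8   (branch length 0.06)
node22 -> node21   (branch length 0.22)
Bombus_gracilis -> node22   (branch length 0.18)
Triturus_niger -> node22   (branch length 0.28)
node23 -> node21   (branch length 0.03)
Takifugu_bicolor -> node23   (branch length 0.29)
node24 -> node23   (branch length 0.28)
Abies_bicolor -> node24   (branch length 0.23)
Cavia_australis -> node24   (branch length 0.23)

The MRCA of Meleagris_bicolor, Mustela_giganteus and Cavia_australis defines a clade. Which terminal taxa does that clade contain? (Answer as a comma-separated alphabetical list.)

Abies_bicolor, Acinonyx_sylvestris, Apis_montanus, Arabidopsis_sapiens, Bombus_gracilis, Brassica_nanus, Cavia_australis, Cedrus_brevicauda, Homo_viridis, Martes_bicolor, Meleagris_bicolor, Melursus_occidentalis, Musca_viridis, Mustela_giganteus, Nomascus_nanus, Papio_arenarius, Passer_montanus, Pongo_niger, Saccharomyces_brevicauda, Salmonella_palustris, Secale_elegans, Takifugu_bicolor, Triticum_litoralis, Triturus_niger, Urocyon_nanus, Ursus_rubra

Tracing Meleagris_bicolor: it sits inside ((Acinonyx_sylvestris,(Passer_montanus,Homo_viridis)),Meleagris_bicolor).
Tracing Mustela_giganteus: it sits inside (Mustela_giganteus,Saccharomyces_brevicauda).
Tracing Cavia_australis: it sits inside (Abies_bicolor,Cavia_australis).
The smallest clade enclosing all 3 is the whole tree (their MRCA is the root), so the answer is all 26 tips in alphabetical order.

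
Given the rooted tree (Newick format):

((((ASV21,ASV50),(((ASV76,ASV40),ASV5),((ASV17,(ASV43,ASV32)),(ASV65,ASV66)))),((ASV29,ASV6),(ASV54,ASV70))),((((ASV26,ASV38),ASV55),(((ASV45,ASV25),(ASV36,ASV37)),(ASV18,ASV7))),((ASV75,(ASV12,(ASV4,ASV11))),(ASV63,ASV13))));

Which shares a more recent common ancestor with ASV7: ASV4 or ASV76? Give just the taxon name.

ASV4

The MRCA of ASV7 and ASV4 subtends ((((ASV26,ASV38),ASV55),(((ASV45,ASV25),(ASV36,ASV37)),(ASV18,ASV7))),((ASV75,(ASV12,(ASV4,ASV11))),(ASV63,ASV13))) (15 taxa).
The MRCA of ASV7 and ASV76 is the root, subtending the entire tree (29 taxa).
The first is nested inside the second, so ASV7 shares a more recent common ancestor with ASV4.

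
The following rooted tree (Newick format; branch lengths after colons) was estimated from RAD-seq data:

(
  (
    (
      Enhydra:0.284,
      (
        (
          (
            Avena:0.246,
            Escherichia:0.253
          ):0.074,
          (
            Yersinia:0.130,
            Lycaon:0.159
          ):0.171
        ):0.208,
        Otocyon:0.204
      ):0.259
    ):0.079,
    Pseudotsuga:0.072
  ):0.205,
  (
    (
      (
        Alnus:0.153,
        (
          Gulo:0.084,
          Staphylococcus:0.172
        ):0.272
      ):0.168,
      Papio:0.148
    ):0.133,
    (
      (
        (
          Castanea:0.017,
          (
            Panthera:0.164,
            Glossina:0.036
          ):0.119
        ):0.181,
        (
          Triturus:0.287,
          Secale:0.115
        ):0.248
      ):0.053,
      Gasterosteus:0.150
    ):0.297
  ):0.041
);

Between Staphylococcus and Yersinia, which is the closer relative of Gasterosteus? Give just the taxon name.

The MRCA of Gasterosteus and Staphylococcus subtends (((Alnus,(Gulo,Staphylococcus)),Papio),(((Castanea,(Panthera,Glossina)),(Triturus,Secale)),Gasterosteus)) (10 taxa).
The MRCA of Gasterosteus and Yersinia is the root, subtending the entire tree (17 taxa).
The first is nested inside the second, so Gasterosteus shares a more recent common ancestor with Staphylococcus.

Staphylococcus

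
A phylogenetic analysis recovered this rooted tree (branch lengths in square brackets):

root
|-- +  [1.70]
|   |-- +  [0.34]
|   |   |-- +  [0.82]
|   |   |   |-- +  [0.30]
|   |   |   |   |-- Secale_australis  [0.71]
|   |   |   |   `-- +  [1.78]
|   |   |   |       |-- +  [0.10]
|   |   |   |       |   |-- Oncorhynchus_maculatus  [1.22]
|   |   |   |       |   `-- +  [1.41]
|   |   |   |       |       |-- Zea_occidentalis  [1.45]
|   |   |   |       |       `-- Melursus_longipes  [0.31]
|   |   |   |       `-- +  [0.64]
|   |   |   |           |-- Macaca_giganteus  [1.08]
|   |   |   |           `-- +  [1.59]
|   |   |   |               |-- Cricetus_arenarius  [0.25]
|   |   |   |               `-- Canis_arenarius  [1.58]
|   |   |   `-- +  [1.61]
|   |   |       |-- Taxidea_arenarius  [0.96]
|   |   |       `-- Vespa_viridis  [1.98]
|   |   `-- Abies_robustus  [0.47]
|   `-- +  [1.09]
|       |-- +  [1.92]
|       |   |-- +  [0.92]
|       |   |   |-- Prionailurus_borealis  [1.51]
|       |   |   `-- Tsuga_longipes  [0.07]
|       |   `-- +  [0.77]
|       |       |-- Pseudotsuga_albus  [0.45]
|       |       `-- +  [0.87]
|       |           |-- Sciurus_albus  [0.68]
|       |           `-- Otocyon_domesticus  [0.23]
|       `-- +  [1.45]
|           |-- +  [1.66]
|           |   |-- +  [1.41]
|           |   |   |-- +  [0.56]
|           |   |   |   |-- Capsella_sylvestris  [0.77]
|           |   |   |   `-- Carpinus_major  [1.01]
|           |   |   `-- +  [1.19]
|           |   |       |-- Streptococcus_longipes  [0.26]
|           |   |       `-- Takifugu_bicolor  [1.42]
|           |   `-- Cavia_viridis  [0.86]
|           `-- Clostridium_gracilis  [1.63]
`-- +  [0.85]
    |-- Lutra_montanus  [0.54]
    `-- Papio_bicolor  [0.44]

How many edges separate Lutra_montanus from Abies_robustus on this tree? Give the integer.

5

The MRCA of Lutra_montanus and Abies_robustus is the root of the tree.
From Lutra_montanus up to that node: 2 branches. From Abies_robustus up to the same node: 3 branches. Total: 2 + 3 = 5.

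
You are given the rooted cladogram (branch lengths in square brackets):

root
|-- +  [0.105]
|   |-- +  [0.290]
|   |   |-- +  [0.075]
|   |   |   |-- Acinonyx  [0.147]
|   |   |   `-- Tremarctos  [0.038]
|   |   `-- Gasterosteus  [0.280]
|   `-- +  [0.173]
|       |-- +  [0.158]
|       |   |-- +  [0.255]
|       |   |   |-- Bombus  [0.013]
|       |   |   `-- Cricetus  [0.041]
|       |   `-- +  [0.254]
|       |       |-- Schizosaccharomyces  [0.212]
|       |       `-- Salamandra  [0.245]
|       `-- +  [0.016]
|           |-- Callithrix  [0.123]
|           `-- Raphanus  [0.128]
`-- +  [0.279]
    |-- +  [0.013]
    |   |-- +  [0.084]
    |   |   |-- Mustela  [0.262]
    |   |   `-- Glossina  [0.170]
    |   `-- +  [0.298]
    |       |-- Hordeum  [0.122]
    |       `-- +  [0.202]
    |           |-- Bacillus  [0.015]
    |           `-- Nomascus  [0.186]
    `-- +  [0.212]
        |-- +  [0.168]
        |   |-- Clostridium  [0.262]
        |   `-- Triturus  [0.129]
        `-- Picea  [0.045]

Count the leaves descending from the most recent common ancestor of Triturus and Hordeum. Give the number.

8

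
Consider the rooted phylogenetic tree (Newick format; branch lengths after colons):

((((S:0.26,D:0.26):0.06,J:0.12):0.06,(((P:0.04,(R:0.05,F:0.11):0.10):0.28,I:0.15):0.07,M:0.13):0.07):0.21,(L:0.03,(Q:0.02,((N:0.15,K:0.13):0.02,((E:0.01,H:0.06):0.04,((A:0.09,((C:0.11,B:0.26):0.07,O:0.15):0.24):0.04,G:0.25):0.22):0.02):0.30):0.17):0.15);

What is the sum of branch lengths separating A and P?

1.66

The path runs A → … → MRCA → … → P; the MRCA is the root of the tree.
Branch lengths along that path: 0.09 + 0.04 + 0.22 + 0.02 + 0.30 + 0.17 + 0.15 + 0.21 + 0.07 + 0.07 + 0.28 + 0.04 = 1.66.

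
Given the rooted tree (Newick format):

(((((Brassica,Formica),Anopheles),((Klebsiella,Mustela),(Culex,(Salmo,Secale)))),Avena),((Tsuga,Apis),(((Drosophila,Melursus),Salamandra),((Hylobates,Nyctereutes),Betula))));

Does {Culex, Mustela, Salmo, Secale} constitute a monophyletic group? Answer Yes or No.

No

The MRCA of the listed taxa subtends ((Klebsiella,Mustela),(Culex,(Salmo,Secale))).
That clade also contains Klebsiella, which is not in the proposed group, so the group is not monophyletic.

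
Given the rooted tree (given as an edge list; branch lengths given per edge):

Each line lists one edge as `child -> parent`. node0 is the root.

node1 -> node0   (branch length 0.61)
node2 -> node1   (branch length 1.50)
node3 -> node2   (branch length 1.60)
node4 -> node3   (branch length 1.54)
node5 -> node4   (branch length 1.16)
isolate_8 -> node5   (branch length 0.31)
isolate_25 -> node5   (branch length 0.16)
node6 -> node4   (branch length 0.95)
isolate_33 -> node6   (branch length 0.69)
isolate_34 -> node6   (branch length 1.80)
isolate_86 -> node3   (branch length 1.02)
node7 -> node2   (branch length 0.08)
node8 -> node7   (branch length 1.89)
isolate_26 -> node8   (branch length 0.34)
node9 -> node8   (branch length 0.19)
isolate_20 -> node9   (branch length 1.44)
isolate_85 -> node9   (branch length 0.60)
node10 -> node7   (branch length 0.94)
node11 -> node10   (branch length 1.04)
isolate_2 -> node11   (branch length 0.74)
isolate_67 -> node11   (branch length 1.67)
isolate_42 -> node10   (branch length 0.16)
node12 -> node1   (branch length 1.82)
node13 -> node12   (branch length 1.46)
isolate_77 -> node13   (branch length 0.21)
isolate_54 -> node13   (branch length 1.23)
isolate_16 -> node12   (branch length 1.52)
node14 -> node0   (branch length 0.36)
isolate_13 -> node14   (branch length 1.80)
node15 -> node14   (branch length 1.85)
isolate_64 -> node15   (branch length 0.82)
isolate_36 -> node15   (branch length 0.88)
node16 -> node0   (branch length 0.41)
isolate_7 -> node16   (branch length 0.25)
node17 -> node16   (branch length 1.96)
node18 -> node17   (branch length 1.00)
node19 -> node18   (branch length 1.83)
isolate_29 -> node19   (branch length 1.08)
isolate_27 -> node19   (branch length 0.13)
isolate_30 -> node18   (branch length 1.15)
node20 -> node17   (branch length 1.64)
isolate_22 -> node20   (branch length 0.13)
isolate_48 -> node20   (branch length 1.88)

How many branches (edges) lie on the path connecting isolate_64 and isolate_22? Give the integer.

The MRCA of isolate_64 and isolate_22 is the root of the tree.
From isolate_64 up to that node: 3 branches. From isolate_22 up to the same node: 4 branches. Total: 3 + 4 = 7.

7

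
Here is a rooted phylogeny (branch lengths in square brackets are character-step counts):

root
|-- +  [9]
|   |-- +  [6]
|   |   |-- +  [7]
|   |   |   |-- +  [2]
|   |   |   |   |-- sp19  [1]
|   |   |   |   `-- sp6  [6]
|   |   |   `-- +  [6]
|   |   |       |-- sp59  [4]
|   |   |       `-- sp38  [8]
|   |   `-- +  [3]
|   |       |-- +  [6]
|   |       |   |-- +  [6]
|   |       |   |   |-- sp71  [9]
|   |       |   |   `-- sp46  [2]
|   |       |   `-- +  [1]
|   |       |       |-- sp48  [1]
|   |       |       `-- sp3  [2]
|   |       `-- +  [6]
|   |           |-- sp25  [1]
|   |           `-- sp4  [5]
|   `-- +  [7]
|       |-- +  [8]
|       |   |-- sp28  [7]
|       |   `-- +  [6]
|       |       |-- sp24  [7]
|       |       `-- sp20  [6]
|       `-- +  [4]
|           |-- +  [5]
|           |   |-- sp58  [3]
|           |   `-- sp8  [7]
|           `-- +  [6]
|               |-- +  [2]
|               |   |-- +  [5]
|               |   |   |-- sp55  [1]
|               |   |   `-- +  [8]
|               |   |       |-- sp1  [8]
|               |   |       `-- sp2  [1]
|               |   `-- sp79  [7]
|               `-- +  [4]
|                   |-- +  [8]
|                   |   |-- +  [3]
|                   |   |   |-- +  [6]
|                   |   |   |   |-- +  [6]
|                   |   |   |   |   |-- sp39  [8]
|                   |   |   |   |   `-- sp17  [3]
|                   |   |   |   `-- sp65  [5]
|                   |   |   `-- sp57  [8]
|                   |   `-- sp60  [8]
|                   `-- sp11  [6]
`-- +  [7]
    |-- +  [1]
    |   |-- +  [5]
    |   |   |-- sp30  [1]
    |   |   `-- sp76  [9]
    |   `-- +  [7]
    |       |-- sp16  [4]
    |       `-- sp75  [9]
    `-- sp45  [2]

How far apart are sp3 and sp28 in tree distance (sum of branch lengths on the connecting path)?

40

The path runs sp3 → … → MRCA → … → sp28; the MRCA is the node subtending ((((sp19,sp6),(sp59,sp38)),(((sp71,sp46),(sp48,sp3)),(sp25,sp4))),((sp28,(sp24,sp20)),((sp58,sp8),(((sp55,(sp1,sp2)),sp79),(((((sp39,sp17),sp65),sp57),sp60),sp11))))).
Branch lengths along that path: 2 + 1 + 6 + 3 + 6 + 7 + 8 + 7 = 40.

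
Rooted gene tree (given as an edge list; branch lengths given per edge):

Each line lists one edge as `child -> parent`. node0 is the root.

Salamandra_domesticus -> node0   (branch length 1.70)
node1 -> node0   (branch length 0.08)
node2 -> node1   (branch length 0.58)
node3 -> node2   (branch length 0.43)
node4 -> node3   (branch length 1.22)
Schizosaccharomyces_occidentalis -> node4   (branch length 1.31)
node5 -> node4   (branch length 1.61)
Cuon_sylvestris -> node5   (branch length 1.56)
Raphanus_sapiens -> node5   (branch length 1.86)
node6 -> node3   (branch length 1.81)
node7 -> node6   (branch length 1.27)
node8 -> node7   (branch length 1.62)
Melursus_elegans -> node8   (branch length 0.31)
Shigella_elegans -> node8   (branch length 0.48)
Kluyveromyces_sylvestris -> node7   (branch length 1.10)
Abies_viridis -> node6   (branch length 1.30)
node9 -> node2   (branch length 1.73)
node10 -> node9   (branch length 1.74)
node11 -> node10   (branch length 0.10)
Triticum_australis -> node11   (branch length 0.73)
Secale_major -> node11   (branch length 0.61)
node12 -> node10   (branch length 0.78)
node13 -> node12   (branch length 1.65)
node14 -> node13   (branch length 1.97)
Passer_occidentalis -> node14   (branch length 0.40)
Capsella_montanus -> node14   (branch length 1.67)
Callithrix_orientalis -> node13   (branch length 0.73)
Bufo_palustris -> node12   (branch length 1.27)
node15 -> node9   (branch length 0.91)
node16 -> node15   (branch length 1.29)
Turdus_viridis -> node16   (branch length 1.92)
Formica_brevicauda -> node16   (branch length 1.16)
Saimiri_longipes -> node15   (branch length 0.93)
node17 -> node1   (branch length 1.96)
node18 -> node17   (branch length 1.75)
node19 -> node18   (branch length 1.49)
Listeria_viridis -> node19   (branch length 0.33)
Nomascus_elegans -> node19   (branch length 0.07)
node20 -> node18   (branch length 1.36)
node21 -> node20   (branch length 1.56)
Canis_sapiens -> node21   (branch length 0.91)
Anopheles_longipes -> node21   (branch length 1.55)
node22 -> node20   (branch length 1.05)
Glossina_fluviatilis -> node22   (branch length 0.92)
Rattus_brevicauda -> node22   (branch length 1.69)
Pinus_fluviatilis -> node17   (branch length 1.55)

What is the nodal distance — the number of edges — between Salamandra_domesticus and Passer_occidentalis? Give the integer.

The MRCA of Salamandra_domesticus and Passer_occidentalis is the root of the tree.
From Salamandra_domesticus up to that node: 1 branch. From Passer_occidentalis up to the same node: 8 branches. Total: 1 + 8 = 9.

9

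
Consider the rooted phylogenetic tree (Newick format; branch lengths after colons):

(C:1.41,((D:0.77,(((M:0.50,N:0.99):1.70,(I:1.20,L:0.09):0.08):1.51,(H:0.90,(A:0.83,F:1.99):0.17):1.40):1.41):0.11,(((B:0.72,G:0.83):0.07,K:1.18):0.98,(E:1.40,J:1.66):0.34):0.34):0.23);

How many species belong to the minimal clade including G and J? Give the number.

5

The MRCA of G and J is the node subtending (((B,G),K),(E,J)).
That clade contains 5 terminal taxa: B, E, G, J, K.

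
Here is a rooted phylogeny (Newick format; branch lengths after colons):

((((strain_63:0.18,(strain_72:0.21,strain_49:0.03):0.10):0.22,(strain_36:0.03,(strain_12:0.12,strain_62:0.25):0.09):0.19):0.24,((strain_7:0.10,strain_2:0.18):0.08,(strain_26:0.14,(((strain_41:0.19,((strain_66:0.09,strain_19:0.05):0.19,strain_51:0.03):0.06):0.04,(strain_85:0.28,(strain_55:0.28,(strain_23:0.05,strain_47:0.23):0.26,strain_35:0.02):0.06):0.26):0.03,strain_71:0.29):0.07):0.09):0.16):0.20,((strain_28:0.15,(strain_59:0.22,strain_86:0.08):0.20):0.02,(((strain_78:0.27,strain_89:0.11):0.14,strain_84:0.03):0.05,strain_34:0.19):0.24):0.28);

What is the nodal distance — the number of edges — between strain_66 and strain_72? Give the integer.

The MRCA of strain_66 and strain_72 is the node subtending (((strain_63,(strain_72,strain_49)),(strain_36,(strain_12,strain_62))),((strain_7,strain_2),(strain_26,(((strain_41,((strain_66,strain_19),strain_51)),(strain_85,(strain_55,(strain_23,strain_47),strain_35))),strain_71)))).
From strain_66 up to that node: 8 branches. From strain_72 up to the same node: 4 branches. Total: 8 + 4 = 12.

12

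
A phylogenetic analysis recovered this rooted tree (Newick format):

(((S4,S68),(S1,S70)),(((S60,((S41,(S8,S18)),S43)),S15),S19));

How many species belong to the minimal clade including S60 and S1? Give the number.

The MRCA of S60 and S1 is the root, so the clade is the entire tree.
That clade contains 11 terminal taxa: S1, S15, S18, S19, S4, S41, S43, S60, S68, S70, S8.

11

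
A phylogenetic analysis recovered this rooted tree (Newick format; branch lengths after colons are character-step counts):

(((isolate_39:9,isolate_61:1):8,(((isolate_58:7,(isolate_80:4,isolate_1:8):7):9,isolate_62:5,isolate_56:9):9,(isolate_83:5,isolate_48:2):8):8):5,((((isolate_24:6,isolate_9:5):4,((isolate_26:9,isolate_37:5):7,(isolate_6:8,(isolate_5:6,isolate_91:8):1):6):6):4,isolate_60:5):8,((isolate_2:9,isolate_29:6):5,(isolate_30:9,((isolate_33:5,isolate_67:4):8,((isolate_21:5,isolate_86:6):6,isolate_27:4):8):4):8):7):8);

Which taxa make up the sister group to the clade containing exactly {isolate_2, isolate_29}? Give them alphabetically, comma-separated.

isolate_21, isolate_27, isolate_30, isolate_33, isolate_67, isolate_86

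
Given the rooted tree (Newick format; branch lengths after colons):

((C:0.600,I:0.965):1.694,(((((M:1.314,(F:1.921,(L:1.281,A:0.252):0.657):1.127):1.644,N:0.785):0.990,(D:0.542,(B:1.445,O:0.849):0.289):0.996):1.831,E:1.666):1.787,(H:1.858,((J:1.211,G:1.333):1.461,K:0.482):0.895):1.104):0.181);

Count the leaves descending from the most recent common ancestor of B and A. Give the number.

The MRCA of B and A is the node subtending (((M,(F,(L,A))),N),(D,(B,O))).
That clade contains 8 terminal taxa: A, B, D, F, L, M, N, O.

8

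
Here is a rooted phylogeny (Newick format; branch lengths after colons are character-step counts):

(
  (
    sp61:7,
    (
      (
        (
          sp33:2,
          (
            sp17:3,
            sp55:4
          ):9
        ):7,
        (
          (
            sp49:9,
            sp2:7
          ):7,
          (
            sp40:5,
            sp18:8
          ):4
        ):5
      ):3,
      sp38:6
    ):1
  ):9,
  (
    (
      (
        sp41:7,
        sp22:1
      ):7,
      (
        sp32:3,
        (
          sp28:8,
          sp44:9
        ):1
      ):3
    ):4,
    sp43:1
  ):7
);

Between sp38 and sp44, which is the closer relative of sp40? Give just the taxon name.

The MRCA of sp40 and sp38 subtends (((sp33,(sp17,sp55)),((sp49,sp2),(sp40,sp18))),sp38) (8 taxa).
The MRCA of sp40 and sp44 is the root, subtending the entire tree (15 taxa).
The first is nested inside the second, so sp40 shares a more recent common ancestor with sp38.

sp38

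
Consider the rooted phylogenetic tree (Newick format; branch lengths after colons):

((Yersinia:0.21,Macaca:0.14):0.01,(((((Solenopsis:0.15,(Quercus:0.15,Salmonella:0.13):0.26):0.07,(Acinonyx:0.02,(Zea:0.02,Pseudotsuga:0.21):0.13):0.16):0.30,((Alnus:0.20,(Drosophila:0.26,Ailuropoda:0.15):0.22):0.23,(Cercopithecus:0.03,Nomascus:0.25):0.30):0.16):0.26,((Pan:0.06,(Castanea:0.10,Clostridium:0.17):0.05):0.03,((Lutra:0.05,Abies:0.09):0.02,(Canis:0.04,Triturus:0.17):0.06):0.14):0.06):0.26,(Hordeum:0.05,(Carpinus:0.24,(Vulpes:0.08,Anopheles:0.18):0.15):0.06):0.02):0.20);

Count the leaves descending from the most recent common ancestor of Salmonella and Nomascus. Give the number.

11

The MRCA of Salmonella and Nomascus is the node subtending (((Solenopsis,(Quercus,Salmonella)),(Acinonyx,(Zea,Pseudotsuga))),((Alnus,(Drosophila,Ailuropoda)),(Cercopithecus,Nomascus))).
That clade contains 11 terminal taxa: Acinonyx, Ailuropoda, Alnus, Cercopithecus, Drosophila, Nomascus, Pseudotsuga, Quercus, Salmonella, Solenopsis, Zea.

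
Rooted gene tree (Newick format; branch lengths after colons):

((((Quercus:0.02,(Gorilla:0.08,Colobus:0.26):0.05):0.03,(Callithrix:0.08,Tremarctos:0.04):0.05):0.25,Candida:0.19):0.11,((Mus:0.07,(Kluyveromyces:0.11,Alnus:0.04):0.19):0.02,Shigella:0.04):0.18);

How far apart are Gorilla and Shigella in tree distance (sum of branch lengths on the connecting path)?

0.74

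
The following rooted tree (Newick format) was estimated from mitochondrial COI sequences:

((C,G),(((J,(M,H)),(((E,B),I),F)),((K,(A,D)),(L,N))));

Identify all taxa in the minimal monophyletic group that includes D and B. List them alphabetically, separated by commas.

Tracing D: it sits inside (A,D).
Tracing B: it sits inside (E,B).
The smallest clade enclosing both is (((J,(M,H)),(((E,B),I),F)),((K,(A,D)),(L,N))); the answer is its 12 terminal taxa in alphabetical order.

A, B, D, E, F, H, I, J, K, L, M, N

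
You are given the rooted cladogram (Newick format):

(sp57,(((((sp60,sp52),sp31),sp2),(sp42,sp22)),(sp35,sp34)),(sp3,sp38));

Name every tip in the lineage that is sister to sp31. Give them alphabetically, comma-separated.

sp52, sp60

sp31 attaches to the tree at the node subtending ((sp60,sp52),sp31).
The other lineage descending from that same node — the sister group — is (sp60,sp52); its 2 tips in alphabetical order are the answer.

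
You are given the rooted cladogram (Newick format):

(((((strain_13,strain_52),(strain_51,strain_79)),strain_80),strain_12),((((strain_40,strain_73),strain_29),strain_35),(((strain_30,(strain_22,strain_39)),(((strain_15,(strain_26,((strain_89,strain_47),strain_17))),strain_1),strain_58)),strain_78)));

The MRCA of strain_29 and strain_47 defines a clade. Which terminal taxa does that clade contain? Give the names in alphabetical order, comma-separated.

Tracing strain_29: it sits inside ((strain_40,strain_73),strain_29).
Tracing strain_47: it sits inside (strain_89,strain_47).
The smallest clade enclosing both is ((((strain_40,strain_73),strain_29),strain_35),(((strain_30,(strain_22,strain_39)),(((strain_15,(strain_26,((strain_89,strain_47),strain_17))),strain_1),strain_58)),strain_78)); the answer is its 15 terminal taxa in alphabetical order.

strain_1, strain_15, strain_17, strain_22, strain_26, strain_29, strain_30, strain_35, strain_39, strain_40, strain_47, strain_58, strain_73, strain_78, strain_89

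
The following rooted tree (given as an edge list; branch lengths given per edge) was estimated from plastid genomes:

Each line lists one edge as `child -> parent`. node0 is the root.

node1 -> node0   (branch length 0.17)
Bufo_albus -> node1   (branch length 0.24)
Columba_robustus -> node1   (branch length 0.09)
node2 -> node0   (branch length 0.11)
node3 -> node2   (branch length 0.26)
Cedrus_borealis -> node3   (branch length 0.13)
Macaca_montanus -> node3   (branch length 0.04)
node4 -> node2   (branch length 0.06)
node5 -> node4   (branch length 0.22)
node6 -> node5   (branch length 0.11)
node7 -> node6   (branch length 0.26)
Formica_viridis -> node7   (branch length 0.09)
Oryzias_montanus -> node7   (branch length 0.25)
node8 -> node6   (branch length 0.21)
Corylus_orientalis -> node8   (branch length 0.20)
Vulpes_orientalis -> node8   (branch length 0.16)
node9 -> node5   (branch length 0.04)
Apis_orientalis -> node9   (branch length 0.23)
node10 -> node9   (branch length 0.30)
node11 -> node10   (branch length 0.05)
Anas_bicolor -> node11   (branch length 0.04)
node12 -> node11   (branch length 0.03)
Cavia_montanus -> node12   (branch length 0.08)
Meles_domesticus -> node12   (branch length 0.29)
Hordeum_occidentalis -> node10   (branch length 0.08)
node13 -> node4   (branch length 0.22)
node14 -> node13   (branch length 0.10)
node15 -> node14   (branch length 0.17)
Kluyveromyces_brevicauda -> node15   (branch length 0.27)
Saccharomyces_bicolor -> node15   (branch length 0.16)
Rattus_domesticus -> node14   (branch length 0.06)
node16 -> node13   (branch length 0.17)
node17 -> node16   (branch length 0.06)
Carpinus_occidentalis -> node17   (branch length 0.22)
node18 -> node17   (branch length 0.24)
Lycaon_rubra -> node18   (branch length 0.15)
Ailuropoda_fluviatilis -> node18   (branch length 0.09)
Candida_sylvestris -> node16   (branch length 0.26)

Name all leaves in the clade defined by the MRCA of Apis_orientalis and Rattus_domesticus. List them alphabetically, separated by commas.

Tracing Apis_orientalis: it sits inside (Apis_orientalis,((Anas_bicolor,(Cavia_montanus,Meles_domesticus)),Hordeum_occidentalis)).
Tracing Rattus_domesticus: it sits inside ((Kluyveromyces_brevicauda,Saccharomyces_bicolor),Rattus_domesticus).
The smallest clade enclosing both is ((((Formica_viridis,Oryzias_montanus),(Corylus_orientalis,Vulpes_orientalis)),(Apis_orientalis,((Anas_bicolor,(Cavia_montanus,Meles_domesticus)),Hordeum_occidentalis))),(((Kluyveromyces_brevicauda,Saccharomyces_bicolor),Rattus_domesticus),((Carpinus_occidentalis,(Lycaon_rubra,Ailuropoda_fluviatilis)),Candida_sylvestris))); the answer is its 16 terminal taxa in alphabetical order.

Ailuropoda_fluviatilis, Anas_bicolor, Apis_orientalis, Candida_sylvestris, Carpinus_occidentalis, Cavia_montanus, Corylus_orientalis, Formica_viridis, Hordeum_occidentalis, Kluyveromyces_brevicauda, Lycaon_rubra, Meles_domesticus, Oryzias_montanus, Rattus_domesticus, Saccharomyces_bicolor, Vulpes_orientalis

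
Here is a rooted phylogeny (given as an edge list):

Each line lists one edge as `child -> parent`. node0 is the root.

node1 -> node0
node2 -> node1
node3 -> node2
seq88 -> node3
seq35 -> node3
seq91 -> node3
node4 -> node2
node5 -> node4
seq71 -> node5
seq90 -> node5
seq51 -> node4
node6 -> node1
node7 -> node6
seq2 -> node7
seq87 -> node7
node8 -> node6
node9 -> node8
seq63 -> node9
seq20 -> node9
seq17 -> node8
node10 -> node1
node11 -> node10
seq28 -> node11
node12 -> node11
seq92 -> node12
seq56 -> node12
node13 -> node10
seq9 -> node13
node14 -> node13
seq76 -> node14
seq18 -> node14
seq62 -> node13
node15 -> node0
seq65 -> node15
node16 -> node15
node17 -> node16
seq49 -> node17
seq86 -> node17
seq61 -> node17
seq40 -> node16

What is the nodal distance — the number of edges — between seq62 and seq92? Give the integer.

5

The MRCA of seq62 and seq92 is the node subtending ((seq28,(seq92,seq56)),(seq9,(seq76,seq18),seq62)).
From seq62 up to that node: 2 branches. From seq92 up to the same node: 3 branches. Total: 2 + 3 = 5.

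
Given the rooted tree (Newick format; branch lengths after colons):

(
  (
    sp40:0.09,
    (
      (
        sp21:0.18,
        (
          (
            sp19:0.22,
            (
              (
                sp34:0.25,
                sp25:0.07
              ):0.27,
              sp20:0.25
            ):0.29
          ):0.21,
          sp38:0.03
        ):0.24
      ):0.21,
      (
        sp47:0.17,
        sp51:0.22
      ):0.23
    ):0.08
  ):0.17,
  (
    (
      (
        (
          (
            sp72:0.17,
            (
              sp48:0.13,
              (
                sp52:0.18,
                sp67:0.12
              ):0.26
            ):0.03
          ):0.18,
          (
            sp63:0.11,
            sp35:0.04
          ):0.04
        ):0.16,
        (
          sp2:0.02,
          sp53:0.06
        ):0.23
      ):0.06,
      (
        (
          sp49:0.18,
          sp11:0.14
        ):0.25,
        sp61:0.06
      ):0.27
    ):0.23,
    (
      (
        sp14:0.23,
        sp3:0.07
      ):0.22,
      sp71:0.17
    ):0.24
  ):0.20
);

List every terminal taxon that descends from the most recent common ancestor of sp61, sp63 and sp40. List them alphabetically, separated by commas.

Tracing sp61: it sits inside ((sp49,sp11),sp61).
Tracing sp63: it sits inside (sp63,sp35).
Tracing sp40: it sits inside (sp40,((sp21,((sp19,((sp34,sp25),sp20)),sp38)),(sp47,sp51))).
The smallest clade enclosing all 3 is the whole tree (their MRCA is the root), so the answer is all 23 tips in alphabetical order.

sp11, sp14, sp19, sp2, sp20, sp21, sp25, sp3, sp34, sp35, sp38, sp40, sp47, sp48, sp49, sp51, sp52, sp53, sp61, sp63, sp67, sp71, sp72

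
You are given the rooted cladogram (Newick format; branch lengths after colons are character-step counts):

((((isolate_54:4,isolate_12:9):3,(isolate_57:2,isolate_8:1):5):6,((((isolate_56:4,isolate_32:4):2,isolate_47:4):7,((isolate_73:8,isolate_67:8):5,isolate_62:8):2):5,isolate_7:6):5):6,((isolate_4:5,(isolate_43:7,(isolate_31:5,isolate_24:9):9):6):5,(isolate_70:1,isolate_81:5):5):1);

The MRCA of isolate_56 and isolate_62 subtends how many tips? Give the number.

6

The MRCA of isolate_56 and isolate_62 is the node subtending (((isolate_56,isolate_32),isolate_47),((isolate_73,isolate_67),isolate_62)).
That clade contains 6 terminal taxa: isolate_32, isolate_47, isolate_56, isolate_62, isolate_67, isolate_73.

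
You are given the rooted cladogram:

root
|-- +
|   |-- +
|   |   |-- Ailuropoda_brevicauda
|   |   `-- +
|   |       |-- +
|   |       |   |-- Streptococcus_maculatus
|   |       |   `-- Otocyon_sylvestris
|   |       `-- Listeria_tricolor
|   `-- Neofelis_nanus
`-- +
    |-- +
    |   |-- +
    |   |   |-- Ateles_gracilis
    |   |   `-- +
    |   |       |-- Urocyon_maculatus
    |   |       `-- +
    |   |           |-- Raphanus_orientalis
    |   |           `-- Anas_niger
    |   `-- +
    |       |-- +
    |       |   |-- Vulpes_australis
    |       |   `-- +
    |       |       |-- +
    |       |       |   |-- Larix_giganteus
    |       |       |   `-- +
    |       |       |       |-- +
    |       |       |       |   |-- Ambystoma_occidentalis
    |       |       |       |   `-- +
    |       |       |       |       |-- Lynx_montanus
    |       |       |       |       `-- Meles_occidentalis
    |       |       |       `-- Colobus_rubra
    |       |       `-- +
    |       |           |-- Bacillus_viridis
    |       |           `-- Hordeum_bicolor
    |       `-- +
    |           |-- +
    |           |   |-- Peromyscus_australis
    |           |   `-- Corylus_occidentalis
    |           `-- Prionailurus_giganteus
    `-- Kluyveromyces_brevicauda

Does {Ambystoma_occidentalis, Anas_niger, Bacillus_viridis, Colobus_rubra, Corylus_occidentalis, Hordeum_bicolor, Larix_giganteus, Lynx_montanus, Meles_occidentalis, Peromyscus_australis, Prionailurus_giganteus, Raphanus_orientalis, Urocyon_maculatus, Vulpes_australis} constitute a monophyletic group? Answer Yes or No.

No

The MRCA of the listed taxa subtends ((Ateles_gracilis,(Urocyon_maculatus,(Raphanus_orientalis,Anas_niger))),((Vulpes_australis,((Larix_giganteus,((Ambystoma_occidentalis,(Lynx_montanus,Meles_occidentalis)),Colobus_rubra)),(Bacillus_viridis,Hordeum_bicolor))),((Peromyscus_australis,Corylus_occidentalis),Prionailurus_giganteus))).
That clade also contains Ateles_gracilis, which is not in the proposed group, so the group is not monophyletic.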